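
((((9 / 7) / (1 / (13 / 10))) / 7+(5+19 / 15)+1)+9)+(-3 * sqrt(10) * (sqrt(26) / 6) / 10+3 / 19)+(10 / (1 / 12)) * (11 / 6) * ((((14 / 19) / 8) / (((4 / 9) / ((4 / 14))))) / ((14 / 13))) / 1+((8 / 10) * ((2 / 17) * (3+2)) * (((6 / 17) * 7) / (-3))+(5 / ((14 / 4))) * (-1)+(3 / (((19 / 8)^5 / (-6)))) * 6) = 24.71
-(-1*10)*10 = 100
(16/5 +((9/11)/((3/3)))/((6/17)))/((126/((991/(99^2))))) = 601537/135841860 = 0.00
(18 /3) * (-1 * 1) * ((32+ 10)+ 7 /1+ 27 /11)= -308.73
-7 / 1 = -7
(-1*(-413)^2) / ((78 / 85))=-14498365 / 78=-185876.47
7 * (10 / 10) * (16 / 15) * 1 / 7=16 / 15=1.07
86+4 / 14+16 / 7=620 / 7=88.57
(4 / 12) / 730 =1 / 2190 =0.00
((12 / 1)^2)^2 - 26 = 20710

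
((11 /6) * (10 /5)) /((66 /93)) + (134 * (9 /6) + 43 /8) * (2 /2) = 5077 /24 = 211.54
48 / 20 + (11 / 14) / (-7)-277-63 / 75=-675103 / 2450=-275.55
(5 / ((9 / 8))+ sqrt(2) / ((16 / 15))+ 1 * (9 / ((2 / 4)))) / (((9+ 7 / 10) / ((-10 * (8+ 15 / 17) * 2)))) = -6100400 / 14841 - 56625 * sqrt(2) / 3298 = -435.33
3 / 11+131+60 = 2104 / 11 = 191.27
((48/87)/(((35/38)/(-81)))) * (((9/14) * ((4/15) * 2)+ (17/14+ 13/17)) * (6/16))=-42.25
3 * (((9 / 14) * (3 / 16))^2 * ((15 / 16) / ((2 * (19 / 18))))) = 295245 / 15253504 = 0.02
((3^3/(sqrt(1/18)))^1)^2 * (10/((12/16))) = 174960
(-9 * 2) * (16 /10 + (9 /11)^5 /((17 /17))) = -28505754 /805255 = -35.40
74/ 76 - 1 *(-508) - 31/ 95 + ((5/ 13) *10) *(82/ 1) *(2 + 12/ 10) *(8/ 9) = 31249631/ 22230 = 1405.74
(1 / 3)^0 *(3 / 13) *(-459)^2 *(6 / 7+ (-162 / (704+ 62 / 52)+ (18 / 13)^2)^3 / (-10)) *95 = 247892095703620778211828486 / 142492054426423895375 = 1739690.66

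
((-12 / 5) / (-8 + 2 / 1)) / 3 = 0.13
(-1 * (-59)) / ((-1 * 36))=-59 / 36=-1.64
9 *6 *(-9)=-486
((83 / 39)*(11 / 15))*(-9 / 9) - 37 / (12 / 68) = -123568 / 585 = -211.23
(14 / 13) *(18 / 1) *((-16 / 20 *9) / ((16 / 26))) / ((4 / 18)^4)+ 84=-3716727 / 40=-92918.18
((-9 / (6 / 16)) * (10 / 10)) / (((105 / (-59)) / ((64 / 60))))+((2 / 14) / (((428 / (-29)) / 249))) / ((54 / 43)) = 16806011 / 1348200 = 12.47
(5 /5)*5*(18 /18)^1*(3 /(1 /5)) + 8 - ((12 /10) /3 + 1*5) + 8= 428 /5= 85.60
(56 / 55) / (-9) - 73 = -73.11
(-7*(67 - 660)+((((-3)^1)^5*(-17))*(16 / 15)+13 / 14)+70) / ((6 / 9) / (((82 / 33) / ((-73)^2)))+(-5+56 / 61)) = 52088327 / 8606500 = 6.05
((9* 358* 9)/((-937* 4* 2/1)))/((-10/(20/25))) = 0.31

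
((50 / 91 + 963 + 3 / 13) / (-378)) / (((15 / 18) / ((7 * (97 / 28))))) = -74.20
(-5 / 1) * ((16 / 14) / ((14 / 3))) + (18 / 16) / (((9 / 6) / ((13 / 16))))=-1929 / 3136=-0.62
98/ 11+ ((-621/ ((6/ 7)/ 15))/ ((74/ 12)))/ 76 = -14.28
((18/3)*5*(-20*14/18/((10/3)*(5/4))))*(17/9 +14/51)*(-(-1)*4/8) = -18536/153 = -121.15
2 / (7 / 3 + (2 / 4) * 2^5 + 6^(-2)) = 72 / 661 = 0.11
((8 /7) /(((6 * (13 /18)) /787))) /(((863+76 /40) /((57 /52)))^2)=14205350 /42608488377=0.00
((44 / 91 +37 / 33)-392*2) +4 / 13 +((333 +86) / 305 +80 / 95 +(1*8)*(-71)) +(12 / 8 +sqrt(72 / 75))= -46860157469 / 34804770 +2*sqrt(6) / 5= -1345.39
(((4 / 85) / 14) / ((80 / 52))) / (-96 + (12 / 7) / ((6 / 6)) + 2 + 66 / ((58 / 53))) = -377 / 5517350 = -0.00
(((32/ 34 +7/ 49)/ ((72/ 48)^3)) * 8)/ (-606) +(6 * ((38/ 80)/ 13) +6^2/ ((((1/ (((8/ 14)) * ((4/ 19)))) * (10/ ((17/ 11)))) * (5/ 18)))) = 231403107149/ 88170182100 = 2.62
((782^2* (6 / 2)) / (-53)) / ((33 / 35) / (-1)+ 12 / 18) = 192630060 / 1537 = 125328.60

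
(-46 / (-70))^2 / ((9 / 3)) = 529 / 3675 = 0.14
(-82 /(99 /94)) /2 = -3854 /99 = -38.93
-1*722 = -722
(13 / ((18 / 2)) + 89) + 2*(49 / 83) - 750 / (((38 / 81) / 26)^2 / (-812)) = 504422741415284 / 269667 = 1870539374.17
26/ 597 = 0.04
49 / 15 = 3.27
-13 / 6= -2.17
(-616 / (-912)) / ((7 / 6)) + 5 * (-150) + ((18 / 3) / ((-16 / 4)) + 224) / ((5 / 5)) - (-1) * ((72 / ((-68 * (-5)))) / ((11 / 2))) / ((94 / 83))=-879853963 / 1669910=-526.89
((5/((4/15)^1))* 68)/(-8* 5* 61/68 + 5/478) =-690710/19433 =-35.54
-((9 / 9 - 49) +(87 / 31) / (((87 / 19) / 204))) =-2388 / 31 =-77.03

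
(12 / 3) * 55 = 220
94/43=2.19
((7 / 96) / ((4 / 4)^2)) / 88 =7 / 8448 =0.00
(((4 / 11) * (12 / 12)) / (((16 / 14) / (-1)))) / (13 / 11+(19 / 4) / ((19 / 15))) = -2 / 31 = -0.06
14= 14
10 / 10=1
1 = 1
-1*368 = -368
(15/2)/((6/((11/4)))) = 3.44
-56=-56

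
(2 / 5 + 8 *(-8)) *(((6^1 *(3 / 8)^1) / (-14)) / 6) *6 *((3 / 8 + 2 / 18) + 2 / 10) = 39273 / 5600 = 7.01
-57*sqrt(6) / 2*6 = -171*sqrt(6) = -418.86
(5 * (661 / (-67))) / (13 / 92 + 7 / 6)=-912180 / 24187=-37.71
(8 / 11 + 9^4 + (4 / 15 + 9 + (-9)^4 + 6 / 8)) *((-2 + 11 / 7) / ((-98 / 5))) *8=8667611 / 3773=2297.27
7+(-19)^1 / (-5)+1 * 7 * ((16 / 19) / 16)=1061 / 95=11.17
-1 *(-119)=119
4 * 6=24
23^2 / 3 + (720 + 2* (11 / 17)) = 45779 / 51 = 897.63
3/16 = 0.19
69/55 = 1.25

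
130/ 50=13/ 5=2.60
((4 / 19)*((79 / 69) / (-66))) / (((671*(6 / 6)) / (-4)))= 632 / 29029473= 0.00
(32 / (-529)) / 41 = -32 / 21689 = -0.00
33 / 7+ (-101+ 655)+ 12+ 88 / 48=24047 / 42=572.55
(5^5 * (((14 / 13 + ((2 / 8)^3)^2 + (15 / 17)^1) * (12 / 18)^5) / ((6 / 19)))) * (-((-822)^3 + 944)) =2437300360508628125 / 1718496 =1418275259592.47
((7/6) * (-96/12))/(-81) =0.12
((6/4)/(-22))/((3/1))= -1/44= -0.02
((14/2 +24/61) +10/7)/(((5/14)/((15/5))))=22602/305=74.10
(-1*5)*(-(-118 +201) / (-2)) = -415 / 2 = -207.50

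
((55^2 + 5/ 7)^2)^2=201235141337760000/ 2401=83813053451795.09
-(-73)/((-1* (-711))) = 73/711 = 0.10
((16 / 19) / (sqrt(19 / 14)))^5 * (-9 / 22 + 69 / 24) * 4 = 22299017216 * sqrt(266) / 186819193451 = 1.95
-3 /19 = -0.16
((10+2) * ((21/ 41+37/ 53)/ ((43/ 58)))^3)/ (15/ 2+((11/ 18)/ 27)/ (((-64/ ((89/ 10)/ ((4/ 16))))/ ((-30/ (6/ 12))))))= 55199796129059328000/ 8728261176782889781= 6.32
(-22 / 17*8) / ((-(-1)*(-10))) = 88 / 85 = 1.04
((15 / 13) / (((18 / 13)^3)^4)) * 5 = 0.12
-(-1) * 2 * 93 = 186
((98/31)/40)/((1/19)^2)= 17689/620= 28.53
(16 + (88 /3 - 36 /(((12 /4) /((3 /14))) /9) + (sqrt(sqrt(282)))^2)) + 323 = sqrt(282) + 7249 /21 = 361.98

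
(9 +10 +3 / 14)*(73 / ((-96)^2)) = 19637 / 129024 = 0.15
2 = 2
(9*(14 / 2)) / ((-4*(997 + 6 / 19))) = -171 / 10828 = -0.02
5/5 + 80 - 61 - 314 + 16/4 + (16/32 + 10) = -559/2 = -279.50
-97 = -97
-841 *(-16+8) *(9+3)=80736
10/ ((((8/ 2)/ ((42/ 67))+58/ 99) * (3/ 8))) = 4620/ 1207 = 3.83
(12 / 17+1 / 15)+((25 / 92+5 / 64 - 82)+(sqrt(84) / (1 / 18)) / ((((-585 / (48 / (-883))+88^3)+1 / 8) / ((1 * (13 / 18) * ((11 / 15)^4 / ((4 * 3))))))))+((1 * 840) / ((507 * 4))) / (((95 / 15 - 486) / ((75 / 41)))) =-302702503263341 / 3742651124160+1522664 * sqrt(21) / 1682127860625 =-80.88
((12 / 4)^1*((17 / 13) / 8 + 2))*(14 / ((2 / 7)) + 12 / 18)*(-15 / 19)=-502875 / 1976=-254.49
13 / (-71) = -13 / 71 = -0.18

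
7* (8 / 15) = 56 / 15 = 3.73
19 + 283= 302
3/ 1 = 3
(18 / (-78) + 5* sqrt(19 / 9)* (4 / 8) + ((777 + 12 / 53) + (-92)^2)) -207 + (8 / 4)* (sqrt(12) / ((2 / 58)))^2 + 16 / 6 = 5* sqrt(19) / 6 + 60399109 / 2067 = 29224.29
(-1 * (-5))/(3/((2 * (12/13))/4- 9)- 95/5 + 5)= -185/531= -0.35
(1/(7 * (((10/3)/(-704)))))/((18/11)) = -1936/105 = -18.44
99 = 99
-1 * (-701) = 701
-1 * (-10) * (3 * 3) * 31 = 2790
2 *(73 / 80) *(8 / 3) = 73 / 15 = 4.87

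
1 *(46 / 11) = 46 / 11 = 4.18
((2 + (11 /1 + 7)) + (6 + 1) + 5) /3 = 32 /3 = 10.67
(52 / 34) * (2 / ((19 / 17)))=52 / 19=2.74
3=3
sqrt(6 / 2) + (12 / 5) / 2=6 / 5 + sqrt(3)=2.93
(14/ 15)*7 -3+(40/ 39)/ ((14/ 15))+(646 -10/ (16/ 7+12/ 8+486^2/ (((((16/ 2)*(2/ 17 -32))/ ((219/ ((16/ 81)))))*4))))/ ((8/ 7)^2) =543615799113526159/ 1088917211010720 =499.23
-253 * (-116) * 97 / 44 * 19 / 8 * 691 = 849433171 / 8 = 106179146.38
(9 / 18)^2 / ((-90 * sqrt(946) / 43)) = -sqrt(946) / 7920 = -0.00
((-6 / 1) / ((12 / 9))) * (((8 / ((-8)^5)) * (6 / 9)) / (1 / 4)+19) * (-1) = 87549 / 1024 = 85.50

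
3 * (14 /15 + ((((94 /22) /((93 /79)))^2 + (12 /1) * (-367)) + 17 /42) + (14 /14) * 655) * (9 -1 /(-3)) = -547155069514 /5232645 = -104565.68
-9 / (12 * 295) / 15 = -0.00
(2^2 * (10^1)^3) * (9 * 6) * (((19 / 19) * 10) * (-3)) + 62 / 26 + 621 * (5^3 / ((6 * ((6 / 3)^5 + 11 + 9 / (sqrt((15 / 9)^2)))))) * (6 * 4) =-10182944999 / 1573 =-6473582.33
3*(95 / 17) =285 / 17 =16.76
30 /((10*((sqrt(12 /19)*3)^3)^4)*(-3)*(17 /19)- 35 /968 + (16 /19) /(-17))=-147095533369840 /4439313076089062091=-0.00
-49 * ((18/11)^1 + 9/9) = -1421/11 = -129.18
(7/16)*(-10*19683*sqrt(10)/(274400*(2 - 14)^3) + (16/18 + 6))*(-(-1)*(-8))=-217/9 - 729*sqrt(10)/501760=-24.12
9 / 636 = 3 / 212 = 0.01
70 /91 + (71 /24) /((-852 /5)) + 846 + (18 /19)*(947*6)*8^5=12547626834733 /71136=176389266.12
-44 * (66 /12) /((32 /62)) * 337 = -1264087 /8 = -158010.88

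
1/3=0.33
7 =7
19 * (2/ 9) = 38/ 9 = 4.22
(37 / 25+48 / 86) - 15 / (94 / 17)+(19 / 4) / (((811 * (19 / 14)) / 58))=-34773531 / 81951550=-0.42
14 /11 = 1.27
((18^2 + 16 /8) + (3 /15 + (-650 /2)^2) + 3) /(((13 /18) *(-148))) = -4767939 /4810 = -991.26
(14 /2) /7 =1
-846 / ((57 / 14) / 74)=-292152 / 19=-15376.42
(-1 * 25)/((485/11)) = -55/97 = -0.57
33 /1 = 33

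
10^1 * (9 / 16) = 45 / 8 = 5.62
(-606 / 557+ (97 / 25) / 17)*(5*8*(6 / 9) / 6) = -1628168 / 426105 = -3.82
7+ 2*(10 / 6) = 31 / 3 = 10.33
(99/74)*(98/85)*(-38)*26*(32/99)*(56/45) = -86754304/141525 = -613.00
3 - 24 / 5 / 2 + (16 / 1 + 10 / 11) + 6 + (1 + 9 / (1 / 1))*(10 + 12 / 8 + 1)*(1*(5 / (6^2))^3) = 61185583 / 2566080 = 23.84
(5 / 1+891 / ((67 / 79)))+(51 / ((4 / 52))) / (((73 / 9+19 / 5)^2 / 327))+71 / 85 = 63114753661 / 24420160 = 2584.53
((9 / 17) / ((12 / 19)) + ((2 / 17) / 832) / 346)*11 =22561979 / 2446912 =9.22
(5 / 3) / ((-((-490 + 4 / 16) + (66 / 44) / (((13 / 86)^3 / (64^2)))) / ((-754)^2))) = -0.53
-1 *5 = -5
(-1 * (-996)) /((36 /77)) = 6391 /3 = 2130.33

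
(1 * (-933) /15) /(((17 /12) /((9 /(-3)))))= 11196 /85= 131.72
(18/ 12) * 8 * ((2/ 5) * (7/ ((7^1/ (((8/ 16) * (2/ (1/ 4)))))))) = 96/ 5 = 19.20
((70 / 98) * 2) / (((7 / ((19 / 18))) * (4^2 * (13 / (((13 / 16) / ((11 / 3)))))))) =95 / 413952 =0.00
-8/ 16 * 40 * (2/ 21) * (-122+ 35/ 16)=3195/ 14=228.21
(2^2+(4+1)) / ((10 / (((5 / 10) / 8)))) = 9 / 160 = 0.06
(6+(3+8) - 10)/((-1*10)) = -7/10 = -0.70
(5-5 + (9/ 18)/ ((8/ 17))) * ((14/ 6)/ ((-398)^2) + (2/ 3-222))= -235.17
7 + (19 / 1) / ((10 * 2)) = 159 / 20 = 7.95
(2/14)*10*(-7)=-10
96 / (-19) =-96 / 19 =-5.05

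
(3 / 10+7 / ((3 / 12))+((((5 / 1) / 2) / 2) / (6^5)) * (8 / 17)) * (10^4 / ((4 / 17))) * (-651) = -782992342.98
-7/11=-0.64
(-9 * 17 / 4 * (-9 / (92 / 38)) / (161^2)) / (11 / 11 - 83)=-26163 / 391096048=-0.00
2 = 2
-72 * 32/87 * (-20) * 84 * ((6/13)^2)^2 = 1672151040/828269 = 2018.85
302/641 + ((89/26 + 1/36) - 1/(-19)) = 22654457/5699772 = 3.97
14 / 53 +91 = 4837 / 53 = 91.26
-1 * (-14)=14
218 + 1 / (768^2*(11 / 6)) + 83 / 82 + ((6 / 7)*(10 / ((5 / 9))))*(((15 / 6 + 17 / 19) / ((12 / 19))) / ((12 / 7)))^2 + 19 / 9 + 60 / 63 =347976515549 / 931037184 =373.75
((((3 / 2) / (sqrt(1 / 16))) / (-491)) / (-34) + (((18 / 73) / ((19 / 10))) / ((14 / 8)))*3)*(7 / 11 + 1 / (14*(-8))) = 13959334131 / 99842540336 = 0.14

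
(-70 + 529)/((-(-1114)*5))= 459/5570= 0.08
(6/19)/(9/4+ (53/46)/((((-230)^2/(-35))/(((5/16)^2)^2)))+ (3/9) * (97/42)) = 2411266572288/23058478463141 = 0.10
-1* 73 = -73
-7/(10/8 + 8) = -28/37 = -0.76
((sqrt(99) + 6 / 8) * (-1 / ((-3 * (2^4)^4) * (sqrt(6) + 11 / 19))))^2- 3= -862159708944478761 / 287386569696870400- 13354473 * sqrt(6) / 143693284848435200- 75449 * sqrt(66) / 17961660606054400 + 825607 * sqrt(11) / 35923321212108800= -3.00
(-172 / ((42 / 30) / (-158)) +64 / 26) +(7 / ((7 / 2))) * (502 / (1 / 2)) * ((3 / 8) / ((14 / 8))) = 1805820 / 91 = 19844.18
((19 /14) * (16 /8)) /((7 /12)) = 228 /49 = 4.65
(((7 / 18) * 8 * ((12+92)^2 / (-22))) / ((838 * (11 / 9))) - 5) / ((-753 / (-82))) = -0.71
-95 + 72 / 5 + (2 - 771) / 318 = -131999 / 1590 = -83.02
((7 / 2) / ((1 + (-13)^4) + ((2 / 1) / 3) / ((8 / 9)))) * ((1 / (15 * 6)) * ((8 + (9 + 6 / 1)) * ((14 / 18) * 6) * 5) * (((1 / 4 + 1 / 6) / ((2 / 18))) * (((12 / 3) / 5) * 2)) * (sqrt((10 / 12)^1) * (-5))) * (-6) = 22540 * sqrt(30) / 1028259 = 0.12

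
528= 528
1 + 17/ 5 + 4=42/ 5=8.40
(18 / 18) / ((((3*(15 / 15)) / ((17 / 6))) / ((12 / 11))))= 34 / 33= 1.03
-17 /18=-0.94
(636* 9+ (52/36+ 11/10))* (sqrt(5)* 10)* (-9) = -515389* sqrt(5) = -1152444.84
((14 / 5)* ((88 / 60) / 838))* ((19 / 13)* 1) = 2926 / 408525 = 0.01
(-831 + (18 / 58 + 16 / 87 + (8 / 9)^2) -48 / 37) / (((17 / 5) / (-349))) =7413768610 / 86913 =85301.03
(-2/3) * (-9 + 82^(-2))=60515/10086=6.00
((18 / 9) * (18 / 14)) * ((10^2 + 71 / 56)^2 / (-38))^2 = 9308529910602729 / 49703542784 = 187281.01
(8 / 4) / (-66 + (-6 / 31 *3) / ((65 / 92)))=-2015 / 67323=-0.03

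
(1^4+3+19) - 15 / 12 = 87 / 4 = 21.75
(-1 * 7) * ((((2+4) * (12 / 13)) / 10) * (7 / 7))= -252 / 65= -3.88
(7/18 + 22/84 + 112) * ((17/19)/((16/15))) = 603245/6384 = 94.49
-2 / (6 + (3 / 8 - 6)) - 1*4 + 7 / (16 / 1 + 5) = -9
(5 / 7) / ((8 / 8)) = 5 / 7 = 0.71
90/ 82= 45/ 41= 1.10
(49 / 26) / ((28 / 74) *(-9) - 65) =-0.03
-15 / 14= -1.07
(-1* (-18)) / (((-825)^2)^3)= 2 / 35033310791015625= 0.00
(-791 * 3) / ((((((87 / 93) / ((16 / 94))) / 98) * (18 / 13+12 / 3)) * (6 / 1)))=-8925644 / 6815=-1309.71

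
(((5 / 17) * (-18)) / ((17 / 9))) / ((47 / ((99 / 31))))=-80190 / 421073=-0.19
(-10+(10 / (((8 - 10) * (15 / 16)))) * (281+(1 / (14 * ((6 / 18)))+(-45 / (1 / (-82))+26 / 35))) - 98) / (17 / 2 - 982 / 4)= 89.84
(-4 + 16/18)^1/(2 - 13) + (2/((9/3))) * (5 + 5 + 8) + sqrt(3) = 14.01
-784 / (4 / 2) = -392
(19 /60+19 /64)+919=882829 /960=919.61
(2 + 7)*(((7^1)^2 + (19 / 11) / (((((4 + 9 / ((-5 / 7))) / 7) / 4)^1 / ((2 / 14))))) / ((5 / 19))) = 3898287 / 2365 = 1648.32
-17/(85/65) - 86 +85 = -14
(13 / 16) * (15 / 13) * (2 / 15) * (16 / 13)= 2 / 13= 0.15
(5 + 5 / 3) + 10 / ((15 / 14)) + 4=20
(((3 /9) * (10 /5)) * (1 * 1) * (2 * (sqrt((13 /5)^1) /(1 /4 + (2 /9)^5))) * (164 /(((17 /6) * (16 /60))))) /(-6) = -38736144 * sqrt(65) /1006009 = -310.44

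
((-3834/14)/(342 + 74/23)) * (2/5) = -44091/138950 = -0.32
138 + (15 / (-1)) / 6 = 135.50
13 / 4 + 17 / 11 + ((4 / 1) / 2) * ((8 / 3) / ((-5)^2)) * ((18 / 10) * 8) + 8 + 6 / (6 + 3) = 272813 / 16500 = 16.53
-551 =-551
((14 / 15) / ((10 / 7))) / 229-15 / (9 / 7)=-200326 / 17175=-11.66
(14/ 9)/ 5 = 14/ 45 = 0.31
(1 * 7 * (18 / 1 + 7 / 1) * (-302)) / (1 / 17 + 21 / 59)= -26504275 / 208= -127424.40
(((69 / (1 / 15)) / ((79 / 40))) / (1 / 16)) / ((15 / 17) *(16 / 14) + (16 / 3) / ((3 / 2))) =88678800 / 48269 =1837.18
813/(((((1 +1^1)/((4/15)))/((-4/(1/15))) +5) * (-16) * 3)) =-271/78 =-3.47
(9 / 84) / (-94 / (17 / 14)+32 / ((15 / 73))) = 765 / 559216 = 0.00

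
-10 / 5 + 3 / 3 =-1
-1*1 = -1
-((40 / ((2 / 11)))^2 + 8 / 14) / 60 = -806.68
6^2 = 36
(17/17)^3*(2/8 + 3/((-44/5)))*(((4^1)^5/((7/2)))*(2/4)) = -1024/77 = -13.30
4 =4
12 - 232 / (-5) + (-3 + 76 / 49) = 13953 / 245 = 56.95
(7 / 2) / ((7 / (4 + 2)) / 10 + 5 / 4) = 105 / 41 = 2.56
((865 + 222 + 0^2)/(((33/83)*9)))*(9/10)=90221/330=273.40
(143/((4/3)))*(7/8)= 3003/32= 93.84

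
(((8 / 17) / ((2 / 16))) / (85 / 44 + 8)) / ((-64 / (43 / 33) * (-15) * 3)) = 172 / 1002915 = 0.00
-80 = -80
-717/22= -32.59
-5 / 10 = -1 / 2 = -0.50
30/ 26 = 1.15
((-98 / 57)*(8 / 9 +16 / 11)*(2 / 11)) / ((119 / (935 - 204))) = -279328 / 62073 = -4.50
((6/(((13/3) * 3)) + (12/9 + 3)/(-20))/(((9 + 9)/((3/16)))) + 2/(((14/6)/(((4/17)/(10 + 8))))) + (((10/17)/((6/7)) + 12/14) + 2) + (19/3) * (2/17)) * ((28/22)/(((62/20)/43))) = 1648462147/21703968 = 75.95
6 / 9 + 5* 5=77 / 3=25.67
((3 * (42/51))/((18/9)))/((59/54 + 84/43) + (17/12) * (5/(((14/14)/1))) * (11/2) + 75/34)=195048/6980629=0.03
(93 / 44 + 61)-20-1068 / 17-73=-69347 / 748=-92.71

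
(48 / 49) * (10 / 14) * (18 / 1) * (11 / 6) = 7920 / 343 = 23.09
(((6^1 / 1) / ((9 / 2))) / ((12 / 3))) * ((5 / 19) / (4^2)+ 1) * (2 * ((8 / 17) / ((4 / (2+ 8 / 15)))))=103 / 510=0.20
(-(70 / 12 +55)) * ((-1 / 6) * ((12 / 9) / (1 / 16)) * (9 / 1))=5840 / 3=1946.67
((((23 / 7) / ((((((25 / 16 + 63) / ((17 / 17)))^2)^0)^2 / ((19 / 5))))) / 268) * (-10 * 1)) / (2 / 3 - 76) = 1311 / 211988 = 0.01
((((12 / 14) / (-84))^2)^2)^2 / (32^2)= 1 / 8711813351237484544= 0.00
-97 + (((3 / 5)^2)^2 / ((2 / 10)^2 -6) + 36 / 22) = -3908416 / 40975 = -95.39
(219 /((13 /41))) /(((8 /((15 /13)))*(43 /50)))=3367125 /29068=115.84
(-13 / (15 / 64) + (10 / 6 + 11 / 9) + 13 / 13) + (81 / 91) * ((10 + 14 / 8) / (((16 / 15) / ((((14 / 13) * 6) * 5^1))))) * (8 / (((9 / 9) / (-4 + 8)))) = 76699501 / 7605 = 10085.40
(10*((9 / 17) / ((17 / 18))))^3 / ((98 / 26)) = 46.73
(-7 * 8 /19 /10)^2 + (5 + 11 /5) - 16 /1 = -78636 /9025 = -8.71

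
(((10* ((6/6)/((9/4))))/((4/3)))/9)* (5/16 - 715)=-264.70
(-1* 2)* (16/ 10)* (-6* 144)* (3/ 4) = 10368/ 5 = 2073.60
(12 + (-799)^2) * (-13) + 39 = -8299330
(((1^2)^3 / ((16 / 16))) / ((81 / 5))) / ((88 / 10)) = 25 / 3564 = 0.01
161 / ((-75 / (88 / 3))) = -14168 / 225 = -62.97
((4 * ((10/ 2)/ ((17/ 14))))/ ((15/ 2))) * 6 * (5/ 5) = 224/ 17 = 13.18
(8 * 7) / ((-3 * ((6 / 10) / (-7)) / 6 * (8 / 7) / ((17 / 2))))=29155 / 3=9718.33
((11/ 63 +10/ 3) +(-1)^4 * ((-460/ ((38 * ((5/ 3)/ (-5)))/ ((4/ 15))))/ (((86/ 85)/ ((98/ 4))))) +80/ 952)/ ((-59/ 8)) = -32.28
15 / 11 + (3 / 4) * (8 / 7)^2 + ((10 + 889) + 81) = 982.34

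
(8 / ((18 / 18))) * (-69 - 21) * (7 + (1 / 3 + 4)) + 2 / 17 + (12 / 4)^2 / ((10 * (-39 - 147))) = -86005211 / 10540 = -8159.89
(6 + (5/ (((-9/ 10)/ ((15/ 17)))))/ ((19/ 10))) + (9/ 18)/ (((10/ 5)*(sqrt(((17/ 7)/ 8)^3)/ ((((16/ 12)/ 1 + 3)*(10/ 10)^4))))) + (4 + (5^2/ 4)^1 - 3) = 364*sqrt(238)/ 867 + 41357/ 3876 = 17.15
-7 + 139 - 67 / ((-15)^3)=445567 / 3375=132.02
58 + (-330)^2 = 108958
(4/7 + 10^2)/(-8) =-88/7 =-12.57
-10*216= -2160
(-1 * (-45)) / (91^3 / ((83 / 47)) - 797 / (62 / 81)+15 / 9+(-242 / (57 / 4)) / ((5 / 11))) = 21999150 / 208084577899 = 0.00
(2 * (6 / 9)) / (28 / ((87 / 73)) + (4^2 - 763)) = -116 / 62945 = -0.00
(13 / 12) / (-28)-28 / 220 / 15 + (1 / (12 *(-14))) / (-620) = -270203 / 5728800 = -0.05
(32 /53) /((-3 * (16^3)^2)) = -1 /83361792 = -0.00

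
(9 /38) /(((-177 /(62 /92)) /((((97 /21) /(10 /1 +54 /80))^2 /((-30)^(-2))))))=-35001480000 /230348441743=-0.15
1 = 1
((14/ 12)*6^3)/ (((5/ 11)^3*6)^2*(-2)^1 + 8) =111608343/ 3261872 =34.22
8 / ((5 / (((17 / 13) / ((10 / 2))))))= 136 / 325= 0.42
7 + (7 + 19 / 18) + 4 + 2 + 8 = 523 / 18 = 29.06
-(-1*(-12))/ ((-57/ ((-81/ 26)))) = -162/ 247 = -0.66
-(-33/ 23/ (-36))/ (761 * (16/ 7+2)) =-77/ 6301080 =-0.00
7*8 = 56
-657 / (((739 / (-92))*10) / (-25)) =-204.48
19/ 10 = 1.90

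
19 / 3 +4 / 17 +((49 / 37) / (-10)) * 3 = 116453 / 18870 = 6.17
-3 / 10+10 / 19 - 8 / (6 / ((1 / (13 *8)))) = 791 / 3705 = 0.21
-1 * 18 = -18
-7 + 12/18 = -19/3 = -6.33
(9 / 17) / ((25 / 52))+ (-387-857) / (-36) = 136387 / 3825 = 35.66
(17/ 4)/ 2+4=6.12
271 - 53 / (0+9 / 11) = 1856 / 9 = 206.22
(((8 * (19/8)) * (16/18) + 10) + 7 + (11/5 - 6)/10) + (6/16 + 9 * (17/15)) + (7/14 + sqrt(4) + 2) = 87451/1800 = 48.58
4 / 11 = 0.36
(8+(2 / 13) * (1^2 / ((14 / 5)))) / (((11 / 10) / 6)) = 43.94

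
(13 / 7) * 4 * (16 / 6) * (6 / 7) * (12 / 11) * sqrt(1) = 9984 / 539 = 18.52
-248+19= -229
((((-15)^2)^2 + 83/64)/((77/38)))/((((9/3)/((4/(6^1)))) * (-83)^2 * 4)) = 799501/3968064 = 0.20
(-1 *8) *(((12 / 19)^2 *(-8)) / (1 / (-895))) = -8248320 / 361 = -22848.53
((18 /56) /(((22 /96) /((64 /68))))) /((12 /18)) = 1.98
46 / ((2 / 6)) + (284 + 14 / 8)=1695 / 4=423.75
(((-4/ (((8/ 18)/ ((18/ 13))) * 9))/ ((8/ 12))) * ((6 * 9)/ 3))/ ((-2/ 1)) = 243/ 13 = 18.69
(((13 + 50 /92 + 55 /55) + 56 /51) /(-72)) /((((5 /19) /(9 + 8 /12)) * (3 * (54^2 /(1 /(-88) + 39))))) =-13874240059 /390097534464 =-0.04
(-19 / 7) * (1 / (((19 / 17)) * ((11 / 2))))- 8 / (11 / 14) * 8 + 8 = -5690 / 77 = -73.90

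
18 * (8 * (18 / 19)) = 2592 / 19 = 136.42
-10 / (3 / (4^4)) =-2560 / 3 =-853.33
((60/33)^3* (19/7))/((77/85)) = 12920000/717409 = 18.01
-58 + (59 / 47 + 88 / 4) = -1633 / 47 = -34.74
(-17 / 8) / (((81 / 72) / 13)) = -221 / 9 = -24.56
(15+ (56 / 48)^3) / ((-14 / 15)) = -17915 / 1008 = -17.77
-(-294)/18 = 49/3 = 16.33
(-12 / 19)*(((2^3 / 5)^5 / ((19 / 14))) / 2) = -2752512 / 1128125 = -2.44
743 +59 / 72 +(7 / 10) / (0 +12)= 66949 / 90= 743.88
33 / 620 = 0.05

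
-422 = -422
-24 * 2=-48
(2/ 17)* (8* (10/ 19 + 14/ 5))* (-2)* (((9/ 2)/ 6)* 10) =-15168/ 323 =-46.96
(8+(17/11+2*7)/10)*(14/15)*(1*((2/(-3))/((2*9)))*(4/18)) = -14714/200475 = -0.07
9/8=1.12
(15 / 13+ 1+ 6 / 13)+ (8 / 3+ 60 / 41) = 10786 / 1599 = 6.75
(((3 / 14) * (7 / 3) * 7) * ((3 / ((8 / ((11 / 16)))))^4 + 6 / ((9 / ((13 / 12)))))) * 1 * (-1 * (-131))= 1609796941501 / 4831838208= 333.16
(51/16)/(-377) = -51/6032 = -0.01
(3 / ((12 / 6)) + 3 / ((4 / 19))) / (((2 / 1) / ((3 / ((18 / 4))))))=5.25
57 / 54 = 19 / 18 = 1.06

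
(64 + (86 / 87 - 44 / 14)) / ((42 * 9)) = 18832 / 115101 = 0.16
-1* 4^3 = -64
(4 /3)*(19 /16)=19 /12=1.58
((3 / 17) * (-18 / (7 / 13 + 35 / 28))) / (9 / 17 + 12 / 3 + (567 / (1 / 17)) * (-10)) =936 / 50795143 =0.00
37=37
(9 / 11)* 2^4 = 144 / 11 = 13.09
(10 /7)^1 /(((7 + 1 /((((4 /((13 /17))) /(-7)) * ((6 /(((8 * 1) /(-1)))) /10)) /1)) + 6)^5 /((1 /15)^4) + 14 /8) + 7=1179722063568070308193 /168531723366842846479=7.00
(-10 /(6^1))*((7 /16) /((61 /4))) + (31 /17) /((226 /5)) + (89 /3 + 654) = 320447473 /468724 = 683.66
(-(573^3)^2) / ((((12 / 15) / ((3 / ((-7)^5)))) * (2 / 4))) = 530907659291329335 / 33614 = 15794242258919.78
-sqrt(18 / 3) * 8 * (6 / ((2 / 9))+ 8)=-280 * sqrt(6)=-685.86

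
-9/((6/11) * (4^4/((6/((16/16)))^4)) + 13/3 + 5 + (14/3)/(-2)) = -2673/2111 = -1.27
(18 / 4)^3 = 729 / 8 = 91.12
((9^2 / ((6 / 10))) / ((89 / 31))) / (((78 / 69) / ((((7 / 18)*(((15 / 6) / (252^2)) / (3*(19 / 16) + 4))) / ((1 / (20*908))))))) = 1.53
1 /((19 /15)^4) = 50625 /130321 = 0.39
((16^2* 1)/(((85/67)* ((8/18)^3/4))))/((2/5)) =390744/17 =22984.94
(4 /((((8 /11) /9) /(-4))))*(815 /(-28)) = 80685 /14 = 5763.21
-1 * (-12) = 12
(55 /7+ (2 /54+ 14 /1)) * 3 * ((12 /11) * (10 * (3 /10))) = 16552 /77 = 214.96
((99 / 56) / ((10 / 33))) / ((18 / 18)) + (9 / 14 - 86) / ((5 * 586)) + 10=2593251 / 164080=15.80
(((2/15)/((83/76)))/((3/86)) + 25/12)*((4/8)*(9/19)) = 1.32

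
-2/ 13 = -0.15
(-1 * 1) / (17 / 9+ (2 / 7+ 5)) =-63 / 452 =-0.14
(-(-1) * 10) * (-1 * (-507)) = 5070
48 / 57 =16 / 19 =0.84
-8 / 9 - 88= -800 / 9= -88.89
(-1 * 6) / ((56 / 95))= -285 / 28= -10.18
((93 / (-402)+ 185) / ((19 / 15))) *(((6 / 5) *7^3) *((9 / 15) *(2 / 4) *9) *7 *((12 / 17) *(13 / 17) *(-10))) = -2253492576972 / 367897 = -6125335.56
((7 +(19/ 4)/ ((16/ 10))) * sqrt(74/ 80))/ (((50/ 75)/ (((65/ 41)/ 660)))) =377 * sqrt(370)/ 209920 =0.03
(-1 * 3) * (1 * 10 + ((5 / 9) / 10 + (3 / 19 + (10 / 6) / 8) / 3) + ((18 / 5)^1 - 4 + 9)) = -42813 / 760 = -56.33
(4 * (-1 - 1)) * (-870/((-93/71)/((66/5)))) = -2174304/31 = -70138.84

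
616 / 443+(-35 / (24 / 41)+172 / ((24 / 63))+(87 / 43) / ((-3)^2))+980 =209283539 / 152392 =1373.32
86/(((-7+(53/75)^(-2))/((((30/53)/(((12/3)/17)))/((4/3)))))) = -1743435/56152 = -31.05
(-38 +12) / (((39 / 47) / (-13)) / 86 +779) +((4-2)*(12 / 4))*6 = 113248648 / 3148715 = 35.97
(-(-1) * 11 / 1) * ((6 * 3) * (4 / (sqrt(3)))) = 264 * sqrt(3) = 457.26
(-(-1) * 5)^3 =125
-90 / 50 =-9 / 5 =-1.80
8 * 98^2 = 76832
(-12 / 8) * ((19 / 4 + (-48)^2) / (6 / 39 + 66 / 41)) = -1963.67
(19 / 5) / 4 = 0.95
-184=-184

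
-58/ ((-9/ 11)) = 638/ 9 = 70.89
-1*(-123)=123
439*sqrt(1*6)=439*sqrt(6)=1075.33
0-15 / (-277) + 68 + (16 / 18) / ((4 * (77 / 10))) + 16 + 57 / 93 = 504007688 / 5950791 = 84.70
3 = 3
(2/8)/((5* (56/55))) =11/224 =0.05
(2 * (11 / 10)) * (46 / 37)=2.74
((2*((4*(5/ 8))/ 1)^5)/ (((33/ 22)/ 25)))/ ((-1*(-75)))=3125/ 72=43.40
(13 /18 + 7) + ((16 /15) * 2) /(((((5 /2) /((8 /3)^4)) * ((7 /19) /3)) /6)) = 19995919 /9450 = 2115.97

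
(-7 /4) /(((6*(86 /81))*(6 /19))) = -1197 /1376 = -0.87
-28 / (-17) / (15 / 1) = 0.11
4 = 4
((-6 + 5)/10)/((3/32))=-16/15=-1.07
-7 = -7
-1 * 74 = -74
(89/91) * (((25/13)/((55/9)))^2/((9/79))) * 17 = 26893575/1860859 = 14.45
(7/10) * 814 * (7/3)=19943/15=1329.53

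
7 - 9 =-2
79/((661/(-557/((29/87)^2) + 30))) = -393657/661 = -595.55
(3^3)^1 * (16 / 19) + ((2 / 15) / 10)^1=22.75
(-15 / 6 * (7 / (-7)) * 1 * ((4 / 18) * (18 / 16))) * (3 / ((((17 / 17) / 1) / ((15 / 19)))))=225 / 152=1.48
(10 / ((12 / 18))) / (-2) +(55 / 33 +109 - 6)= 583 / 6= 97.17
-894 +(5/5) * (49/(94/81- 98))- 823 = -13472117/7844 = -1717.51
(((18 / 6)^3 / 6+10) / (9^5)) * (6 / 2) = 0.00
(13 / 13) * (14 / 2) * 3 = 21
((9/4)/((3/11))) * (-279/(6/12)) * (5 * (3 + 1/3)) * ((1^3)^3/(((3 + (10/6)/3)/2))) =-690525/16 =-43157.81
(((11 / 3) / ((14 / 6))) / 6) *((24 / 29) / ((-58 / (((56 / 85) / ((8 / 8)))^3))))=-551936 / 516479125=-0.00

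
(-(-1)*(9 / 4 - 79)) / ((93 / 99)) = -10131 / 124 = -81.70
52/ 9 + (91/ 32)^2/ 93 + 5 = 3104011/ 285696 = 10.86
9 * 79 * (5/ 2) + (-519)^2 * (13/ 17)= 7063821/ 34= 207759.44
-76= -76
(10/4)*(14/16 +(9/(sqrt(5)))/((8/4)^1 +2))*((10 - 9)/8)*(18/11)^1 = 315/704 +81*sqrt(5)/352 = 0.96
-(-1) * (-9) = -9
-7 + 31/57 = -368/57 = -6.46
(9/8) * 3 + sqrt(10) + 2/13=sqrt(10) + 367/104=6.69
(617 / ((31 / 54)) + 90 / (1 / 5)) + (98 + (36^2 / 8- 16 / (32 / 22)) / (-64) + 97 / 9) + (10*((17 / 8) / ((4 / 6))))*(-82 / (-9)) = 34312255 / 17856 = 1921.61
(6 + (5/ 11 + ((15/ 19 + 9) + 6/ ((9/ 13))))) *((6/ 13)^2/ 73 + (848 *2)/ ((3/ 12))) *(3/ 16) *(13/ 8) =51490.41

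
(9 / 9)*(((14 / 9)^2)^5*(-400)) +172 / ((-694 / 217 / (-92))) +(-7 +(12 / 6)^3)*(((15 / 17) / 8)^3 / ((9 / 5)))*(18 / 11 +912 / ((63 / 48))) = -3308366946164414071301201 / 117174207209445695232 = -28234.60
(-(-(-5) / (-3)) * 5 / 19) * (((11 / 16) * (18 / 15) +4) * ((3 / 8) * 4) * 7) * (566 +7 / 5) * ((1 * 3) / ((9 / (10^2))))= 95819675 / 228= 420261.73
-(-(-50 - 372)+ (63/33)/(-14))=-9281/22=-421.86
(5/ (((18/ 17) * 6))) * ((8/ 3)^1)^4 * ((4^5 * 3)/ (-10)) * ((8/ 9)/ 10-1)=365428736/ 32805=11139.42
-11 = -11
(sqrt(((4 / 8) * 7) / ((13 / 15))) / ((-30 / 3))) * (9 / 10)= -9 * sqrt(2730) / 2600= -0.18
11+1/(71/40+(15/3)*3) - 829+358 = -308620/671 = -459.94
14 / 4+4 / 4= 9 / 2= 4.50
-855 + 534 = -321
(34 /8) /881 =17 /3524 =0.00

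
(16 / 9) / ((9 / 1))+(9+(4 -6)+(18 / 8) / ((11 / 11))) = 3061 / 324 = 9.45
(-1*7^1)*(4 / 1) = -28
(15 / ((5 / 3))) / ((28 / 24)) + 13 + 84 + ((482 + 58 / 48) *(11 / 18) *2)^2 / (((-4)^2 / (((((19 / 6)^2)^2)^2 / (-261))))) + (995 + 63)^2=629758146445084909433 / 2290741244854272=274914.57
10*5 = 50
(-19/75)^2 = 361/5625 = 0.06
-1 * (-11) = 11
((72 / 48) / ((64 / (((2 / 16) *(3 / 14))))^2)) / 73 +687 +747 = 10757169217563 / 7501512704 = 1434.00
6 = 6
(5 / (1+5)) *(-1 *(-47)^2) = -11045 / 6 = -1840.83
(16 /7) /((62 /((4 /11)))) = 32 /2387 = 0.01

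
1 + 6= 7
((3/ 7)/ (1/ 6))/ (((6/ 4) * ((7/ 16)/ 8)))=1536/ 49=31.35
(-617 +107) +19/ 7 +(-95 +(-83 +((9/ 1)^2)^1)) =-4230/ 7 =-604.29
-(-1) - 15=-14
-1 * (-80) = 80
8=8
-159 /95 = -1.67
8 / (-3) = -8 / 3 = -2.67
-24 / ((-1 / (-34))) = -816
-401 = -401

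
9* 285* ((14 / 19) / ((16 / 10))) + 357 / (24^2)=226919 / 192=1181.87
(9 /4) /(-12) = -3 /16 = -0.19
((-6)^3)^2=46656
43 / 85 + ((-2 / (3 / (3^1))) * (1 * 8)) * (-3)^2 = -12197 / 85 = -143.49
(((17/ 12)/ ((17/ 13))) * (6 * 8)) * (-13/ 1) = -676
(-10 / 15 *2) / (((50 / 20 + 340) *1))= -8 / 2055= -0.00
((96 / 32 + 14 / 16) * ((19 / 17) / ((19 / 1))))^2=961 / 18496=0.05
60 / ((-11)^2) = 0.50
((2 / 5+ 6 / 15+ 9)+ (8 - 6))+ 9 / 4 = 281 / 20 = 14.05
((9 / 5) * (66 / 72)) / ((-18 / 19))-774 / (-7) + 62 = 143497 / 840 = 170.83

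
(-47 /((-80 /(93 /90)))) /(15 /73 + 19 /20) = 106361 /202440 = 0.53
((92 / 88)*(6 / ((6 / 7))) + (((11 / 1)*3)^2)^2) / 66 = 26090423 / 1452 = 17968.61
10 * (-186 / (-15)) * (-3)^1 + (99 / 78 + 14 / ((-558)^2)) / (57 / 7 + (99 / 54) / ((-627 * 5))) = -4074834125872 / 10958447331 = -371.84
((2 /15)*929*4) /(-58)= -3716 /435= -8.54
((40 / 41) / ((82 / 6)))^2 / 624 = 0.00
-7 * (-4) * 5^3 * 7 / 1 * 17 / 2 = 208250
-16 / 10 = -8 / 5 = -1.60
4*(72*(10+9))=5472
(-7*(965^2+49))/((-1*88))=74078.61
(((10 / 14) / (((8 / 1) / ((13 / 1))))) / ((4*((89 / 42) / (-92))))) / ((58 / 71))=-318435 / 20648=-15.42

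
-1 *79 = -79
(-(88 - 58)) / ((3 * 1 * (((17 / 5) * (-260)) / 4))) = 10 / 221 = 0.05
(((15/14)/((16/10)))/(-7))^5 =-0.00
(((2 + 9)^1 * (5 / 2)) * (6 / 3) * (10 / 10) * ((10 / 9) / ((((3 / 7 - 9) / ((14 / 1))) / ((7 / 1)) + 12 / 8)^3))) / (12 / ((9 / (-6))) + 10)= 88777935400 / 8188678881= 10.84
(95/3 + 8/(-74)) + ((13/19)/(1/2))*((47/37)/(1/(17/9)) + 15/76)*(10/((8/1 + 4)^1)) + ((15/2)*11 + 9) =181790597/1442556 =126.02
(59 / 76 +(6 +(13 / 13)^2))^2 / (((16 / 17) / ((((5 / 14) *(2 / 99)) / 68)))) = 194045 / 28464128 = 0.01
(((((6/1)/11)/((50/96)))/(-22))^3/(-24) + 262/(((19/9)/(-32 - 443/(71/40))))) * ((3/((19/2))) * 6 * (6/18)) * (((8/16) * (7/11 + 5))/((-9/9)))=485421626006097567552/7804307498453125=62199.19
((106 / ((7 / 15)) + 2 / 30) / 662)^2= 569156449 / 4831640100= 0.12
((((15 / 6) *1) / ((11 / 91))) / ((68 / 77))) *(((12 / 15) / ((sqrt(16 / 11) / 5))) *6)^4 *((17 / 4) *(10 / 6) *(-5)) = -130067437.50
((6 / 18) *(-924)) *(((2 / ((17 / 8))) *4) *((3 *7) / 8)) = -51744 / 17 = -3043.76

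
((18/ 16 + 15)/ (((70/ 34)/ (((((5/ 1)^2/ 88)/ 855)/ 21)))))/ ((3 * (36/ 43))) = 31433/ 637072128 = 0.00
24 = 24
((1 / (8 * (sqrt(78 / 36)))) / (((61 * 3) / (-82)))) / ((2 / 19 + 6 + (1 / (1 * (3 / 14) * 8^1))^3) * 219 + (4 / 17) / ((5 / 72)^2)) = -15891600 * sqrt(78) / 5271882959837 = -0.00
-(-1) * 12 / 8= 3 / 2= 1.50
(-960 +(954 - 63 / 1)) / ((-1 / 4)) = 276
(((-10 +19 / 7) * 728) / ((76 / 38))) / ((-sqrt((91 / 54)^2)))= 11016 / 7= 1573.71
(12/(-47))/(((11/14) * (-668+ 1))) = 168/344839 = 0.00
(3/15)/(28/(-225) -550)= -45/123778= -0.00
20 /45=4 /9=0.44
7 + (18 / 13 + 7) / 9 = 928 / 117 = 7.93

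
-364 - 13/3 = -1105/3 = -368.33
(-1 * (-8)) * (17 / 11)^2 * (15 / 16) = 4335 / 242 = 17.91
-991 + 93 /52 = -51439 /52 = -989.21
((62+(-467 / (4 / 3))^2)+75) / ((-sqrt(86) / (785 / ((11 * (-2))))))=1542519505 * sqrt(86) / 30272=472540.22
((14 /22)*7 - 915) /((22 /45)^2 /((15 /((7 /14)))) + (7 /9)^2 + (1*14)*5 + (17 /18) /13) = -12.88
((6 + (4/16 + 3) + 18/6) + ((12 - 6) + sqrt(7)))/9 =sqrt(7)/9 + 73/36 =2.32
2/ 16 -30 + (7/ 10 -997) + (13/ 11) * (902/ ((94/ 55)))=-756609/ 1880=-402.45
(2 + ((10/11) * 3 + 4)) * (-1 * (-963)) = 92448/11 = 8404.36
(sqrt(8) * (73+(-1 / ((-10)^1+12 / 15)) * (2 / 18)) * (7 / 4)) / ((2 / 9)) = 211589 * sqrt(2) / 184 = 1626.26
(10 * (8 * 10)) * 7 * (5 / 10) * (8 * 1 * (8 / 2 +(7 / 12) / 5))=276640 / 3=92213.33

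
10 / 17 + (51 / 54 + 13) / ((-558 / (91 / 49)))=647609 / 1195236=0.54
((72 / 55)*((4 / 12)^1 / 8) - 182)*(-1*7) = 70049 / 55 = 1273.62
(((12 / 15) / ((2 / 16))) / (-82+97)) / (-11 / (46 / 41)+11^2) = 1472 / 383625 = 0.00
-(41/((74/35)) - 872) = 63093/74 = 852.61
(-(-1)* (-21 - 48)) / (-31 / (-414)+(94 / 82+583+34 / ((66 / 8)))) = -12883266 / 109851769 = -0.12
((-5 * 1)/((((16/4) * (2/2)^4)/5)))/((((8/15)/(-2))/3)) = 1125/16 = 70.31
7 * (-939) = -6573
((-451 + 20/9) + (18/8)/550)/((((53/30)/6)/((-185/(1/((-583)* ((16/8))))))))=-328771603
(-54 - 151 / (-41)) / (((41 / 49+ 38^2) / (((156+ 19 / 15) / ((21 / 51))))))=-579127423 / 43540155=-13.30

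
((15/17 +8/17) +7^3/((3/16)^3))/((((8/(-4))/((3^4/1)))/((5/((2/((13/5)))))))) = -13698404.16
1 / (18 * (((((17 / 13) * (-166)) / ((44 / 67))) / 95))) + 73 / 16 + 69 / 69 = 75506777 / 13613328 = 5.55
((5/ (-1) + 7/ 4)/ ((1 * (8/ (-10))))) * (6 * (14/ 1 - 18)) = -97.50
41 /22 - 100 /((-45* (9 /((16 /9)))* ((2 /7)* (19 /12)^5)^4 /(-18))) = 1.74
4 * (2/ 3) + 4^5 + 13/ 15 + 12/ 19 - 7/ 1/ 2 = 584059/ 570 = 1024.66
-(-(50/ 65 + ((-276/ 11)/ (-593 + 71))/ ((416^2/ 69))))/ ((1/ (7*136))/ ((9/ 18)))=2526747111/ 6900608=366.16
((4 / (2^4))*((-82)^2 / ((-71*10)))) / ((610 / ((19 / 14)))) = -0.01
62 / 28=31 / 14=2.21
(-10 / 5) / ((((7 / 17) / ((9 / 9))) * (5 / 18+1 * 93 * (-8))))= 612 / 93709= 0.01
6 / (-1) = -6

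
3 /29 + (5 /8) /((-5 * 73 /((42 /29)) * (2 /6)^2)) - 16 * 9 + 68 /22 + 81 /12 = -6244547 /46574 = -134.08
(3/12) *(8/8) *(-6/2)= -0.75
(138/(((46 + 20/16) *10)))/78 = 46/12285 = 0.00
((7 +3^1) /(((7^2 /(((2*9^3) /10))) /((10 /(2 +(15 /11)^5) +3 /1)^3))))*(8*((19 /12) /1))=43129622339076755817972 /1264887389776078333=34097.60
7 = 7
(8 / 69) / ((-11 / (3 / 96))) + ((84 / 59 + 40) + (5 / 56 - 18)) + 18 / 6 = 66486815 / 2507736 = 26.51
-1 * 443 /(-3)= 443 /3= 147.67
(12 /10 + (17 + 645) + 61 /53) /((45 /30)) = 352106 /795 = 442.90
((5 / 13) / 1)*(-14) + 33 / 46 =-4.67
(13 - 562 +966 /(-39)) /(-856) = 7459 /11128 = 0.67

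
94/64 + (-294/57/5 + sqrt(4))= 2.44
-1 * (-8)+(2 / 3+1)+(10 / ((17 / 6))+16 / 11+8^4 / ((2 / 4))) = 4603931 / 561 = 8206.65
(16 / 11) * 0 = 0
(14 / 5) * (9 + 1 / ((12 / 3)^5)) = 64519 / 2560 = 25.20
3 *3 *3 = 27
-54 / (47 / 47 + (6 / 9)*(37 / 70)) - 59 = -7024 / 71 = -98.93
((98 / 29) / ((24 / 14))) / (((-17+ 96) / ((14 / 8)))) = 2401 / 54984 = 0.04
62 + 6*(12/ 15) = 334/ 5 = 66.80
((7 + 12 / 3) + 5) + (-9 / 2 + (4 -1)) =14.50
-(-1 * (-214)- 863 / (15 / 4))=242 / 15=16.13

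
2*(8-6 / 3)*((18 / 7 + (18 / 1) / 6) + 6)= 972 / 7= 138.86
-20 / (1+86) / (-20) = 1 / 87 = 0.01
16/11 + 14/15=394/165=2.39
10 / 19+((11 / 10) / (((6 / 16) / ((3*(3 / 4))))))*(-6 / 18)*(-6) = 1304 / 95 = 13.73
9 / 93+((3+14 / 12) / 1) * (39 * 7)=70531 / 62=1137.60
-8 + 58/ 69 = -494/ 69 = -7.16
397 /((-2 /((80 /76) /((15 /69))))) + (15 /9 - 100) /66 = -3621481 /3762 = -962.65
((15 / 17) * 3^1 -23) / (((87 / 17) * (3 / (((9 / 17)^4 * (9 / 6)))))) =-378351 / 2422109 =-0.16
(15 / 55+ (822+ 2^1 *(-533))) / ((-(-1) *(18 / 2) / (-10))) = 26810 / 99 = 270.81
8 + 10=18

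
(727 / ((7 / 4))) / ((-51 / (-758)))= 2204264 / 357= 6174.41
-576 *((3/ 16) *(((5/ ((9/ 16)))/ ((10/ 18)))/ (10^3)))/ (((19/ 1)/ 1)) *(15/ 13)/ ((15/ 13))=-216/ 2375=-0.09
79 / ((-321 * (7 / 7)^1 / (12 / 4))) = -79 / 107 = -0.74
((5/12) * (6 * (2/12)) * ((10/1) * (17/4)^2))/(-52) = -7225/4992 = -1.45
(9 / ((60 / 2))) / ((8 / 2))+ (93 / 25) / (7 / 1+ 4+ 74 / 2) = 0.15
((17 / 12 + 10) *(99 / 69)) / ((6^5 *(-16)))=-1507 / 11446272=-0.00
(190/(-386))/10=-19/386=-0.05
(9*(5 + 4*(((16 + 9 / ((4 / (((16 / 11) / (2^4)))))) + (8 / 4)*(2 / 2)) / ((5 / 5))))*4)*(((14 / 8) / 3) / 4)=4494 / 11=408.55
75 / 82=0.91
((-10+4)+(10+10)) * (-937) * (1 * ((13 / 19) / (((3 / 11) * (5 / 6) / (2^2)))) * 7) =-105048944 / 95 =-1105778.36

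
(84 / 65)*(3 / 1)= 252 / 65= 3.88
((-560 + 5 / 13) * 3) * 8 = -174600 / 13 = -13430.77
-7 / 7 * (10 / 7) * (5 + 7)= -120 / 7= -17.14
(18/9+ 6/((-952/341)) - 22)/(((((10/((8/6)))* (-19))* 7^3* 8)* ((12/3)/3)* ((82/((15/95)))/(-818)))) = -12936261/193322373440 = -0.00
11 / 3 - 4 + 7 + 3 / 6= 43 / 6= 7.17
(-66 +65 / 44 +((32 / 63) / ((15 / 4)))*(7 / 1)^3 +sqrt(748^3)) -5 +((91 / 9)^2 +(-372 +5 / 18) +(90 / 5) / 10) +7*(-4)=-1136029 / 3564 +1496*sqrt(187)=20138.74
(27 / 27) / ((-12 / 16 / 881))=-3524 / 3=-1174.67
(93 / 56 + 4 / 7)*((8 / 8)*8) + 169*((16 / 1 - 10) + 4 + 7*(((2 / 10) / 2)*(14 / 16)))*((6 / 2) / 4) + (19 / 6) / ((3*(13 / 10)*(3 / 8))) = 1073340851 / 786240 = 1365.16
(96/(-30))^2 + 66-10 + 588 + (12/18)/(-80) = 392539/600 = 654.23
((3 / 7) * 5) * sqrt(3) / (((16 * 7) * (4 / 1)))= 15 * sqrt(3) / 3136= 0.01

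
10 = 10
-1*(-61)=61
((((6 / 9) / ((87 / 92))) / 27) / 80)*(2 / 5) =23 / 176175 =0.00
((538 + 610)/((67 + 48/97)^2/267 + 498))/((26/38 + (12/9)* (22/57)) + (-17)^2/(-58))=-28603601698392/48560285631287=-0.59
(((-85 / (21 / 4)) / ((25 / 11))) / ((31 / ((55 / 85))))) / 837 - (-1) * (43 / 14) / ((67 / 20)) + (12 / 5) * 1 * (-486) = -212744000206 / 182537145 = -1165.48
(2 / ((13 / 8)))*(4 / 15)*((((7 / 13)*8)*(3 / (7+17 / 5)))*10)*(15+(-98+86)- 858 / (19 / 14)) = -107116800 / 41743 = -2566.10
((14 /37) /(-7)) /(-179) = 2 /6623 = 0.00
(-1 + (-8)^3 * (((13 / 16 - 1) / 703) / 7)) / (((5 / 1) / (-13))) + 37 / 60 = 934777 / 295260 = 3.17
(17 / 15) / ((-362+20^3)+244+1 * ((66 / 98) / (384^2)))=13647872 / 94916935735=0.00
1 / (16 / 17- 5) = -17 / 69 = -0.25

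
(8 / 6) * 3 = 4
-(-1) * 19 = 19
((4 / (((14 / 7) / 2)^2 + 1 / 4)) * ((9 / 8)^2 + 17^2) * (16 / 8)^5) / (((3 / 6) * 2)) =148616 / 5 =29723.20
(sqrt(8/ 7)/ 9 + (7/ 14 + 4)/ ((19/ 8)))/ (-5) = -36/ 95 - 2 * sqrt(14)/ 315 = -0.40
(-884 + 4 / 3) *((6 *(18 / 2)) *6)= -285984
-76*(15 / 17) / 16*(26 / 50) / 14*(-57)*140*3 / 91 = 9747 / 238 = 40.95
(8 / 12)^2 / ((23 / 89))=356 / 207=1.72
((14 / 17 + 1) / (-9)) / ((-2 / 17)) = 31 / 18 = 1.72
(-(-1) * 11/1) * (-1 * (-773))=8503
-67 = -67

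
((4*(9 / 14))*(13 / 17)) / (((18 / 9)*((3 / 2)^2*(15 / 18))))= 312 / 595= 0.52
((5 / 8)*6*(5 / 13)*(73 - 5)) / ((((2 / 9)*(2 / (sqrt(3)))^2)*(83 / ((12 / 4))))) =103275 / 8632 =11.96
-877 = -877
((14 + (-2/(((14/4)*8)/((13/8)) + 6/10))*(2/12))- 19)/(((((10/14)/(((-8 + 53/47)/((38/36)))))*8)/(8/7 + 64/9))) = 7712900/163419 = 47.20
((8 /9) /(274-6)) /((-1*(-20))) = 0.00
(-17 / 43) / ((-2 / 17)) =289 / 86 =3.36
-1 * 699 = -699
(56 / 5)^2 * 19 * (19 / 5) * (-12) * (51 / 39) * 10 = -461895168 / 325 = -1421215.90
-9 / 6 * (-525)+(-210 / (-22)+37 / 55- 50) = 747.72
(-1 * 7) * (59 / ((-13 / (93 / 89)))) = 38409 / 1157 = 33.20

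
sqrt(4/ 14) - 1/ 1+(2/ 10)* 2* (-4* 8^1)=-69/ 5+sqrt(14)/ 7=-13.27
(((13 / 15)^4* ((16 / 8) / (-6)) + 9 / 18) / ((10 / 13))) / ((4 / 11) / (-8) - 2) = -13549679 / 68343750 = -0.20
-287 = -287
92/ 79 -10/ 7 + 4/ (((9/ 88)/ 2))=387998/ 4977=77.96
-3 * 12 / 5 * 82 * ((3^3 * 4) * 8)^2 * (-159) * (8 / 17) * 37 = 103712875020288 / 85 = 1220151470826.92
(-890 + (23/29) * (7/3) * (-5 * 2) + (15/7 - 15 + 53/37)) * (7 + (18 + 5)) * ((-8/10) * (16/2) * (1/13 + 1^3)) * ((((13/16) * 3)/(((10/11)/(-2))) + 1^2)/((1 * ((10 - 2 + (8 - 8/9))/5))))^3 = -642359015541539253/1122819063808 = -572094.86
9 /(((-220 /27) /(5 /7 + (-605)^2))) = -31130487 /77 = -404292.04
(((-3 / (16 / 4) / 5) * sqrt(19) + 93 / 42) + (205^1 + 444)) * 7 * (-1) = -9117 / 2 + 21 * sqrt(19) / 20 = -4553.92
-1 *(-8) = 8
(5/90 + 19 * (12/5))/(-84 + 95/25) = -4109/7218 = -0.57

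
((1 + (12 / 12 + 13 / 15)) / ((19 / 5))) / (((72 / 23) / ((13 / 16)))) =12857 / 65664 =0.20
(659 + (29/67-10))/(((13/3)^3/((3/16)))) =440559/294398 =1.50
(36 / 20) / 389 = 9 / 1945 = 0.00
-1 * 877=-877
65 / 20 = 13 / 4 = 3.25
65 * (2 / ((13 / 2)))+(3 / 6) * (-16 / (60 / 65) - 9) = 41 / 6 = 6.83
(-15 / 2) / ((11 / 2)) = -15 / 11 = -1.36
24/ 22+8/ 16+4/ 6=149/ 66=2.26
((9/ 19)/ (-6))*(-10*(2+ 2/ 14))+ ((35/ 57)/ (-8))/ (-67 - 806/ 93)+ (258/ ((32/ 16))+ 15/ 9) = 95905511/ 724584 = 132.36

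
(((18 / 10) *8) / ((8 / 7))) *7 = 441 / 5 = 88.20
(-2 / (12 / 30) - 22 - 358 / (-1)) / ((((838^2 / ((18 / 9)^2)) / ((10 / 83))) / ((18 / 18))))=3310 / 14571563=0.00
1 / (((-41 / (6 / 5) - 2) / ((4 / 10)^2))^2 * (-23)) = -576 / 676904375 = -0.00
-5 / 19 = -0.26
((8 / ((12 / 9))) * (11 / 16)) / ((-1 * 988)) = -33 / 7904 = -0.00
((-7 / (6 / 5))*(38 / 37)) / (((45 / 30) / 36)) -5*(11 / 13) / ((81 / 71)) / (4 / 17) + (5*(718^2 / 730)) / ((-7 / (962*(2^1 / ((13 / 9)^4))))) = -3002673140116483 / 13458531996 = -223105.55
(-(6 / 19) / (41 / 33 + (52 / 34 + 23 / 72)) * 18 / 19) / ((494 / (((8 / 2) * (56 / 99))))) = -1645056 / 3711219707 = -0.00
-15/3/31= -5/31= -0.16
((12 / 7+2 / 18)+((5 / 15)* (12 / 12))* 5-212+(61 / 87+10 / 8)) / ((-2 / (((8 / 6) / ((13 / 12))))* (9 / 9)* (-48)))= -1509517 / 570024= -2.65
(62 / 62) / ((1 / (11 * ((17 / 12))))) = 187 / 12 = 15.58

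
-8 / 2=-4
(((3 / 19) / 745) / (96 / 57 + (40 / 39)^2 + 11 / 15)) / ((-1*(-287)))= 4563 / 21438075449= 0.00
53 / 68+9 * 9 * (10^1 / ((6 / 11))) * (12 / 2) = 605933 / 68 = 8910.78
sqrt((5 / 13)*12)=2*sqrt(195) / 13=2.15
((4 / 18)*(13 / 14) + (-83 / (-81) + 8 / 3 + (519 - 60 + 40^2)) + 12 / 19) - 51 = 21680978 / 10773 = 2012.53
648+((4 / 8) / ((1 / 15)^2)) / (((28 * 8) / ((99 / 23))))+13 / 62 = 207744253 / 319424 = 650.37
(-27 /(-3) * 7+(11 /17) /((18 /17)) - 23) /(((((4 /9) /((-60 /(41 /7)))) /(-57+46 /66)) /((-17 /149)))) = -404063905 /67199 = -6012.95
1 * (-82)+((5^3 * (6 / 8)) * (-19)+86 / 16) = -14863 / 8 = -1857.88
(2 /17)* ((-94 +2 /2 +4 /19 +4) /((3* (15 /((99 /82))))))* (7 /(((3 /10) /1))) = -259798 /39729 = -6.54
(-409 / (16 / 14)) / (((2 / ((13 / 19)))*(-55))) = 37219 / 16720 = 2.23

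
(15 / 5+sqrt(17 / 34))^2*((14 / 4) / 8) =21*sqrt(2) / 16+133 / 32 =6.01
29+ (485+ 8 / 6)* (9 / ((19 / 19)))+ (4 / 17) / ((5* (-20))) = 1872549 / 425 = 4406.00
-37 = -37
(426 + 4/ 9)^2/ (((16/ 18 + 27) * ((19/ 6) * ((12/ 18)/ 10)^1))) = 7752760/ 251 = 30887.49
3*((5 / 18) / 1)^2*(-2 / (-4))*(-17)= -425 / 216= -1.97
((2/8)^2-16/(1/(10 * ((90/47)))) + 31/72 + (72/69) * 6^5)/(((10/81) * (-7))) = -10939096647/1210720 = -9035.20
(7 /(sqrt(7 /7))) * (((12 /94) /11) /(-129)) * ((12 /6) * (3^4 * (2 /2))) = -2268 /22231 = -0.10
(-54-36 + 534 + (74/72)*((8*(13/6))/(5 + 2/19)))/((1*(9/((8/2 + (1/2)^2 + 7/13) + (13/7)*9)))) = 1069.14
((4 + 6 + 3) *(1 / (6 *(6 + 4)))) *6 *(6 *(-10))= -78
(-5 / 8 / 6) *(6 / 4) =-5 / 32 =-0.16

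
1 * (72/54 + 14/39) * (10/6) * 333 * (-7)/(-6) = 14245/13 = 1095.77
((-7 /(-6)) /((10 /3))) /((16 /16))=7 /20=0.35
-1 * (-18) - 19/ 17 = 287/ 17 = 16.88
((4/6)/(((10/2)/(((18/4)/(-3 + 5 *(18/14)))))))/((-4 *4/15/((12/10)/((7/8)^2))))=-9/35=-0.26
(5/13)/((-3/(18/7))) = -30/91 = -0.33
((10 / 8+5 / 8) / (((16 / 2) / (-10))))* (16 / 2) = -75 / 4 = -18.75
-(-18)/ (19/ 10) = 180/ 19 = 9.47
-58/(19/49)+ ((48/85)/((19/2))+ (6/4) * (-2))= -246319/1615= -152.52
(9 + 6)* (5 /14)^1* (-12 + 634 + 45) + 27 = 50403 /14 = 3600.21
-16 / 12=-4 / 3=-1.33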